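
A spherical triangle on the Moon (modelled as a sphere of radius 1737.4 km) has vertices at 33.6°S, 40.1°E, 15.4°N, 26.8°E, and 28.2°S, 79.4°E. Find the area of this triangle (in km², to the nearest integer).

860575 km²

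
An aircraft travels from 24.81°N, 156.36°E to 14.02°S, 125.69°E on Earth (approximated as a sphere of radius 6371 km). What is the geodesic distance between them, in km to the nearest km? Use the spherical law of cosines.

In radians: φ₁ = 0.4330, φ₂ = -0.2447, Δλ = -30.670° = -0.5353 rad.
cos c = sin φ₁ sin φ₂ + cos φ₁ cos φ₂ cos Δλ = (0.4196)(-0.2423) + (0.9077)(0.9702)(0.8601) = 0.65582,
so c = arccos(0.65582) = 0.85553 rad.
Distance = R·c = 6371 × 0.8555 ≈ 5451 km.

5451 km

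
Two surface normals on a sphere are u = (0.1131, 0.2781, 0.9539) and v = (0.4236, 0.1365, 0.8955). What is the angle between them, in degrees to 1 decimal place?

19.9°

u·v = 0.9401; |u| = 1.0000, |v| = 1.0000.
cos θ = (u·v)/(|u||v|) = 0.9401, so θ = 19.9°.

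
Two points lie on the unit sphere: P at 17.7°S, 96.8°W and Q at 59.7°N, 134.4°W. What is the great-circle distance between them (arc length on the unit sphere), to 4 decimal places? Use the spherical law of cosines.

1.4522

With latitudes φ₁ = -17.700°, φ₂ = 59.700° and longitude difference Δλ = -37.600°:
cos c = sin φ₁ sin φ₂ + cos φ₁ cos φ₂ cos Δλ = (-0.3040)(0.8634) + (0.9527)(0.5045)(0.7923) = 0.11831,
so c = arccos(0.11831) = 1.45221 rad.
On the unit sphere the arc length equals the central angle: 1.4522.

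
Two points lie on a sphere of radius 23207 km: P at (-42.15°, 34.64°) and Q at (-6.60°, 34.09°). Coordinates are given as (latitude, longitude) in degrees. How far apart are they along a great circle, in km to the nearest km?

14400 km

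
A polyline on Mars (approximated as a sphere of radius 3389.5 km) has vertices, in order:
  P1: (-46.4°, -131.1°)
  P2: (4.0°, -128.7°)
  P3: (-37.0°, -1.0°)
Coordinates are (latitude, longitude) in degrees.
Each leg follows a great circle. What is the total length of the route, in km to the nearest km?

10199 km

Leg P1→P2: central angle 0.8804 rad, distance 2984.2 km.
Leg P2→P3: central angle 2.1284 rad, distance 7214.3 km.
Total: 2984.2 + 7214.3 ≈ 10199 km.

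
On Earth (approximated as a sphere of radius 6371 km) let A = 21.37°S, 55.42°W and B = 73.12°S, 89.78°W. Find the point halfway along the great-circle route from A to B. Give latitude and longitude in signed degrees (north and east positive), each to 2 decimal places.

The central angle between A and B is δ = 0.9620 rad.
With f = 0.5, the slerp weights are sin((1−f)δ)/sin δ = 0.5640 and sin(fδ)/sin δ = 0.5640.
Weighted sum of the unit vectors: (0.5640)·(0.5285,-0.7667,-0.3644) + (0.5640)·(0.0011,-0.2904,-0.9569) = (0.2987, -0.5962, -0.7452).
Converting back: φ = atan2(z, √(x²+y²)) = -48.18°, λ = atan2(y, x) = -63.39°.

-48.18°, -63.39°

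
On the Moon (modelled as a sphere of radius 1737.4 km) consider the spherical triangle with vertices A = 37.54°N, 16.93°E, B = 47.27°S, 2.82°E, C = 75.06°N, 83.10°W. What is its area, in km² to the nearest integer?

2346760 km²

Side lengths (central angles): a = 2.3424, b = 0.9847, c = 1.4965 rad; semiperimeter s = 2.4118.
By l'Huilier's theorem, tan(E/4) = √[tan(s/2) tan((s−a)/2) tan((s−b)/2) tan((s−c)/2)], giving spherical excess E = 0.7774 rad.
Area = E·R² = 0.7774 × (1737.4)² ≈ 2346760 km².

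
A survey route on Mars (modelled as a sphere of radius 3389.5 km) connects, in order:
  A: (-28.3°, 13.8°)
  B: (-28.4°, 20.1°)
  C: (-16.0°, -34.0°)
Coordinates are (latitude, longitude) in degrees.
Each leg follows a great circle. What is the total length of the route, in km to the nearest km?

Leg A→B: central angle 0.0968 rad, distance 328.0 km.
Leg B→C: central angle 0.8932 rad, distance 3027.5 km.
Total: 328.0 + 3027.5 ≈ 3356 km.

3356 km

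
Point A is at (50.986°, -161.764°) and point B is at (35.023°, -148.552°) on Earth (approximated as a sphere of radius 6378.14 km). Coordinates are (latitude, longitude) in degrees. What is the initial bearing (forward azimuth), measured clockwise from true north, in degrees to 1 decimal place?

144.1°

Δλ = 13.212° = 0.2306 rad.
y = sin Δλ · cos φ₂ = (0.2286)(0.8189) = 0.1872
x = cos φ₁ sin φ₂ − sin φ₁ cos φ₂ cos Δλ = (0.6295)(0.5739) − (0.7770)(0.8189)(0.9735) = -0.2582
θ = atan2(y, x) = 144.06°, so the bearing is 144.1°.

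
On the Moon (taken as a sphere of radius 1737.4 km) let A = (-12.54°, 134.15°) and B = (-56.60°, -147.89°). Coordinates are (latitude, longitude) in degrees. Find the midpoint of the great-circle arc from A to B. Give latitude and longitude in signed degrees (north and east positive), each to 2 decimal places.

The central angle between A and B is δ = 1.2731 rad.
With f = 0.5, the slerp weights are sin((1−f)δ)/sin δ = 0.6218 and sin(fδ)/sin δ = 0.6218.
Weighted sum of the unit vectors: (0.6218)·(-0.6799,0.7004,-0.2171) + (0.6218)·(-0.4663,-0.2926,-0.8348) = (-0.7127, 0.2536, -0.6541).
Converting back: φ = atan2(z, √(x²+y²)) = -40.85°, λ = atan2(y, x) = 160.42°.

-40.85°, 160.42°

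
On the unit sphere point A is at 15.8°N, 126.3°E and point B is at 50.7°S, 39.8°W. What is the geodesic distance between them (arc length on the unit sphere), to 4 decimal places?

With latitudes φ₁ = 15.800°, φ₂ = -50.700° and longitude difference Δλ = -166.100°:
cos c = sin φ₁ sin φ₂ + cos φ₁ cos φ₂ cos Δλ = (0.2723)(-0.7738) + (0.9622)(0.6334)(-0.9707) = -0.80231,
so c = arccos(-0.80231) = 2.50194 rad.
On the unit sphere the arc length equals the central angle: 2.5019.

2.5019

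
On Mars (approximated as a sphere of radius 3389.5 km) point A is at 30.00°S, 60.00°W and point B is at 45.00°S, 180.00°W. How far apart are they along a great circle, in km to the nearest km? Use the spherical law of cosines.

5164 km

Let φ₁ = -0.5236 rad, φ₂ = -0.7854 rad, and Δλ = -2.0944 rad.
cos c = sin φ₁ sin φ₂ + cos φ₁ cos φ₂ cos Δλ = (-0.5000)(-0.7071) + (0.8660)(0.7071)(-0.5000) = 0.04737,
so c = arccos(0.04737) = 1.52341 rad.
Distance = R·c = 3389.5 × 1.5234 ≈ 5164 km.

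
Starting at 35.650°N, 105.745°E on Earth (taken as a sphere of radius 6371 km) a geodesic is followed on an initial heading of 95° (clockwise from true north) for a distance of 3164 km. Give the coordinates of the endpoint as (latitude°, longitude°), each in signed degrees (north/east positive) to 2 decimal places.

28.60°, 138.47°

Angular distance δ = d/R = 3164/6371 = 0.49663 rad; initial bearing θ = 1.6581 rad.
sin φ₂ = sin φ₁ cos δ + cos φ₁ sin δ cos θ = (0.5828)(0.8792) + (0.8126)(0.4765)(-0.0872) = 0.4787, so φ₂ = 28.60°.
Δλ = atan2(sin θ sin δ cos φ₁, cos δ − sin φ₁ sin φ₂) = atan2(0.3857, 0.6002) = 32.725°.
λ₂ = 105.745° + 32.725° = 138.47°.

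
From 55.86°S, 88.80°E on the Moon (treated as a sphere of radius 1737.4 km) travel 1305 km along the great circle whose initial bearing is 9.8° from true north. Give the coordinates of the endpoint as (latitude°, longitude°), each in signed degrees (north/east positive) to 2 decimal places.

-13.15°, 95.65°

Angular distance δ = d/R = 1305/1737.4 = 0.75112 rad; initial bearing θ = 0.1710 rad.
sin φ₂ = sin φ₁ cos δ + cos φ₁ sin δ cos θ = (-0.8277)(0.7309) + (0.5612)(0.6825)(0.9854) = -0.2275, so φ₂ = -13.15°.
Δλ = atan2(sin θ sin δ cos φ₁, cos δ − sin φ₁ sin φ₂) = atan2(0.0652, 0.5426) = 6.851°.
λ₂ = 88.800° + 6.851° = 95.65°.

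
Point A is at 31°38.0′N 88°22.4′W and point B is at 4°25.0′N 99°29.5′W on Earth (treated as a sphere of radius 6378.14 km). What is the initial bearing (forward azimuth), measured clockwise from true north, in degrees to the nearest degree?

203°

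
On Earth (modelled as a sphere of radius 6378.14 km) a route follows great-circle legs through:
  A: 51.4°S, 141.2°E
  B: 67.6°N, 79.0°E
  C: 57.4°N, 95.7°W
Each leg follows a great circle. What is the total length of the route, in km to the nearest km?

Leg A→B: central angle 2.2290 rad, distance 14216.7 km.
Leg B→C: central angle 0.9589 rad, distance 6115.7 km.
Total: 14216.7 + 6115.7 ≈ 20332 km.

20332 km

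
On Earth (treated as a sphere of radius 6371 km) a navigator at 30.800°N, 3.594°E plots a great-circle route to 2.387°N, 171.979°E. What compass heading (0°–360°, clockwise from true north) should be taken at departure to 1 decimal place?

20.5°

With φ₁ = 0.5376, φ₂ = 0.0417, Δλ = 2.9389 rad, the forward-azimuth formula gives
θ = atan2( sin Δλ cos φ₂ , cos φ₁ sin φ₂ − sin φ₁ cos φ₂ cos Δλ ) = atan2(0.2012, 0.5369) = 20.54°.
So the initial bearing is 20.5°.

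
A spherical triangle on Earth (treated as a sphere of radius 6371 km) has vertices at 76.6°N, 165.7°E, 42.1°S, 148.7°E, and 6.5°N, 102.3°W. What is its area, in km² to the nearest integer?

99390427 km²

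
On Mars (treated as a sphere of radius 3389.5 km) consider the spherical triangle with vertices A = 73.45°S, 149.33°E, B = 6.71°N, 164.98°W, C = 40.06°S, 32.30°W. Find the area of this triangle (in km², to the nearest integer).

14721384 km²

Side lengths (central angles): a = 2.2025, b = 1.1604, c = 1.4851 rad; semiperimeter s = 2.4240.
By l'Huilier's theorem, tan(E/4) = √[tan(s/2) tan((s−a)/2) tan((s−b)/2) tan((s−c)/2)], giving spherical excess E = 1.2814 rad.
Area = E·R² = 1.2814 × (3389.5)² ≈ 14721384 km².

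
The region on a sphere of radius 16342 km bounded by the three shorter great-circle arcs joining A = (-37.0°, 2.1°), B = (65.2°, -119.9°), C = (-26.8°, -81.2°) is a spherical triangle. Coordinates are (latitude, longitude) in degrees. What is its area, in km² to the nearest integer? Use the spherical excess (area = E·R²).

473647481 km²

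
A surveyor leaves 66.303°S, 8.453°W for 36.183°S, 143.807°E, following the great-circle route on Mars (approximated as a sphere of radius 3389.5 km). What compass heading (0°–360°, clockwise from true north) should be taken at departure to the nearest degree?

With φ₁ = -1.1572, φ₂ = -0.6315, Δλ = 2.6574 rad, the forward-azimuth formula gives
θ = atan2( sin Δλ cos φ₂ , cos φ₁ sin φ₂ − sin φ₁ cos φ₂ cos Δλ ) = atan2(0.3757, -0.8914) = 157.15°.
So the initial bearing is 157°.

157°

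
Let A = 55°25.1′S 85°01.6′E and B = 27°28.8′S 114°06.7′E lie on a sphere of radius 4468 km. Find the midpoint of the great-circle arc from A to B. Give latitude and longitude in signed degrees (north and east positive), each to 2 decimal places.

Central angle δ = 0.6095 rad. Interpolating on the sphere with fraction f = 0.5:
P = [sin((1−f)δ)·A + sin(fδ)·B] / sin δ = 0.5241·A + 0.5241·B in Cartesian coordinates,
giving P = (-0.1642, 0.7208, -0.6734), i.e. latitude -42.33°, longitude 102.83°.

-42.33°, 102.83°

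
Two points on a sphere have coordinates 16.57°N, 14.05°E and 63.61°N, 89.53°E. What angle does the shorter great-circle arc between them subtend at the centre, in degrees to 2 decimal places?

With latitudes φ₁ = 16.570°, φ₂ = 63.610° and longitude difference Δλ = 75.480°:
Haversine: a = sin²(Δφ/2) + cos φ₁ cos φ₂ sin²(Δλ/2) = 0.1593 + (0.9585)(0.4445)(0.3746) = 0.31886.
Central angle c = 2·arcsin(√a) = 1.20009 rad.
So the angular separation is 68.76°.

68.76°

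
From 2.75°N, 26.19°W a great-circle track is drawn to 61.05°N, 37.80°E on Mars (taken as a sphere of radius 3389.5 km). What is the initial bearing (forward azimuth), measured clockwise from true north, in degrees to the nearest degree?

Δλ = 63.990° = 1.1168 rad.
y = sin Δλ · cos φ₂ = (0.8987)(0.4840) = 0.4350
x = cos φ₁ sin φ₂ − sin φ₁ cos φ₂ cos Δλ = (0.9988)(0.8750) − (0.0480)(0.4840)(0.4385) = 0.8639
θ = atan2(y, x) = 26.73°, so the bearing is 27°.

27°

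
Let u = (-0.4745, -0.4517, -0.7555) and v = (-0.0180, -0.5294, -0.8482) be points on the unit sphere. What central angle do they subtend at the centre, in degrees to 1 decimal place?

u·v = 0.8885; |u| = 1.0000, |v| = 1.0000.
cos θ = (u·v)/(|u||v|) = 0.8885, so θ = 27.3°.

27.3°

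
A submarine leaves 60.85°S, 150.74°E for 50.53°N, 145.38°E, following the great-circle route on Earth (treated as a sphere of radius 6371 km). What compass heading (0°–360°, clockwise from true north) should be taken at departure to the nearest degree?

356°

Δλ = -5.360° = -0.0935 rad.
y = sin Δλ · cos φ₂ = (-0.0934)(0.6357) = -0.0594
x = cos φ₁ sin φ₂ − sin φ₁ cos φ₂ cos Δλ = (0.4871)(0.7720) − (-0.8733)(0.6357)(0.9956) = 0.9288
θ = atan2(y, x) = -3.66°; adding 360° gives 356°.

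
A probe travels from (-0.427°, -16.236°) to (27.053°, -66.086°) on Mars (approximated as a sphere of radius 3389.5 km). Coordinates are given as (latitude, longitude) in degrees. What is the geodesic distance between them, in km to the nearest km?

3265 km

In radians: φ₁ = -0.0075, φ₂ = 0.4722, Δλ = -49.850° = -0.8700 rad.
Haversine: a = sin²(Δφ/2) + cos φ₁ cos φ₂ sin²(Δλ/2) = 0.0564 + (1.0000)(0.8906)(0.1776) = 0.21458.
Central angle c = 2·arcsin(√a) = 0.96327 rad.
Distance = R·c = 3389.5 × 0.9633 ≈ 3265 km.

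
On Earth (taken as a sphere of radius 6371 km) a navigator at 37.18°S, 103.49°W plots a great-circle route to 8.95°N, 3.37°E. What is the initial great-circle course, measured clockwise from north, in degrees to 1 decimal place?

93.0°

Δλ = 106.860° = 1.8651 rad.
y = sin Δλ · cos φ₂ = (0.9570)(0.9878) = 0.9454
x = cos φ₁ sin φ₂ − sin φ₁ cos φ₂ cos Δλ = (0.7967)(0.1556) − (-0.6043)(0.9878)(-0.2900) = -0.0492
θ = atan2(y, x) = 92.98°, so the bearing is 93.0°.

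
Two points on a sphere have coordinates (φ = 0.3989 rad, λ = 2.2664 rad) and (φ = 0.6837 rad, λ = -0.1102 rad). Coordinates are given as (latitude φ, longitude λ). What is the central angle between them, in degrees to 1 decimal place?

In radians: φ₁ = 0.3989, φ₂ = 0.6837, Δλ = -136.169° = -2.3766 rad.
Haversine: a = sin²(Δφ/2) + cos φ₁ cos φ₂ sin²(Δλ/2) = 0.0201 + (0.9215)(0.7752)(0.8607) = 0.63500.
Central angle c = 2·arcsin(√a) = 1.84419 rad.
So the angular separation is 105.7°.

105.7°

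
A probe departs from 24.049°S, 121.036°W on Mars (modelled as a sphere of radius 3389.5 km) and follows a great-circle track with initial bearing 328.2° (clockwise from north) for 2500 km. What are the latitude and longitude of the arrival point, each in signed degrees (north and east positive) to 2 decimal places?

12.73°, -142.34°

Angular distance δ = d/R = 2500/3389.5 = 0.73757 rad; initial bearing θ = 5.7282 rad.
sin φ₂ = sin φ₁ cos δ + cos φ₁ sin δ cos θ = (-0.4075)(0.7401) + (0.9132)(0.6725)(0.8499) = 0.2203, so φ₂ = 12.73°.
Δλ = atan2(sin θ sin δ cos φ₁, cos δ − sin φ₁ sin φ₂) = atan2(-0.3236, 0.8299) = -21.303°.
λ₂ = -121.036° − 21.303° = -142.34°.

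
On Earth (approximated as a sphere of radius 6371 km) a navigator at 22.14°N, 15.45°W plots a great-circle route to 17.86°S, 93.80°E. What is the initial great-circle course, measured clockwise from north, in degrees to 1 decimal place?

100.5°

With φ₁ = 0.3864, φ₂ = -0.3117, Δλ = 1.9068 rad, the forward-azimuth formula gives
θ = atan2( sin Δλ cos φ₂ , cos φ₁ sin φ₂ − sin φ₁ cos φ₂ cos Δλ ) = atan2(0.8986, -0.1658) = 100.46°.
So the initial bearing is 100.5°.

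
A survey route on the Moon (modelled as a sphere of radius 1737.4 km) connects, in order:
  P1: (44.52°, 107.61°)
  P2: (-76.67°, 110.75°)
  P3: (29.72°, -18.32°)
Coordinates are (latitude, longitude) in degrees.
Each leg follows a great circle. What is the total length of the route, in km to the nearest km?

Leg P1→P2: central angle 2.1155 rad, distance 3675.4 km.
Leg P2→P3: central angle 2.2251 rad, distance 3865.9 km.
Total: 3675.4 + 3865.9 ≈ 7541 km.

7541 km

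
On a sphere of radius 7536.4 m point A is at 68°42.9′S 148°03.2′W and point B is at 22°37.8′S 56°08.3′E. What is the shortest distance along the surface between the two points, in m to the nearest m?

11439 m

With latitudes φ₁ = -68.715°, φ₂ = -22.630° and longitude difference Δλ = -155.808°:
Haversine: a = sin²(Δφ/2) + cos φ₁ cos φ₂ sin²(Δλ/2) = 0.1532 + (0.3630)(0.9230)(0.9561) = 0.47355.
Central angle c = 2·arcsin(√a) = 1.51787 rad.
Distance = R·c = 7536.4 × 1.5179 ≈ 11439 m.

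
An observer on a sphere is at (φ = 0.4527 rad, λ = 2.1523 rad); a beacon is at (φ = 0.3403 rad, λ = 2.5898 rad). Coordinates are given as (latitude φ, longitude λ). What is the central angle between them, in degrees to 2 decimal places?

23.96°

In radians: φ₁ = 0.4527, φ₂ = 0.3403, Δλ = 25.067° = 0.4375 rad.
cos c = sin φ₁ sin φ₂ + cos φ₁ cos φ₂ cos Δλ = (0.4374)(0.3338) + (0.8993)(0.9427)(0.9058) = 0.91385,
so c = arccos(0.91385) = 0.41813 rad.
So the angular separation is 23.96°.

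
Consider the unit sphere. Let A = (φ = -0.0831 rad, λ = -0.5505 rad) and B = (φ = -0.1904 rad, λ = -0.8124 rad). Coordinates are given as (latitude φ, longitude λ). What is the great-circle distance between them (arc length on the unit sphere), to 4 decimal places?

Let φ₁ = -0.0831 rad, φ₂ = -0.1904 rad, and Δλ = -0.2619 rad.
Haversine: a = sin²(Δφ/2) + cos φ₁ cos φ₂ sin²(Δλ/2) = 0.0029 + (0.9965)(0.9819)(0.0171) = 0.01956.
Central angle c = 2·arcsin(√a) = 0.28063 rad.
On the unit sphere the arc length equals the central angle: 0.2806.

0.2806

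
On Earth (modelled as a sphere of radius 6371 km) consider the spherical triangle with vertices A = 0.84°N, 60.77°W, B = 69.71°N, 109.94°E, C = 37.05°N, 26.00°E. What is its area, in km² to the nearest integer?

Side lengths (central angles): a = 0.9343, b = 1.5170, c = 1.9054 rad; semiperimeter s = 2.1784.
By l'Huilier's theorem, tan(E/4) = √[tan(s/2) tan((s−a)/2) tan((s−b)/2) tan((s−c)/2)], giving spherical excess E = 0.9961 rad.
Area = E·R² = 0.9961 × (6371)² ≈ 40431693 km².

40431693 km²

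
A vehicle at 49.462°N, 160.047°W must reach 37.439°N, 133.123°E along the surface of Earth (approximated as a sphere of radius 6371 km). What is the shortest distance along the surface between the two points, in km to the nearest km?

5372 km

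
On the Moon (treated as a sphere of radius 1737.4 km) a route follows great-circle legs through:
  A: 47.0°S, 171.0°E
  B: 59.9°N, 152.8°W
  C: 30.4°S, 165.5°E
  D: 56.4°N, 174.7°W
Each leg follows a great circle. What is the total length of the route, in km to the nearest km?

Leg A→B: central angle 1.9356 rad, distance 3362.8 km.
Leg B→C: central angle 1.6859 rad, distance 2929.0 km.
Leg C→D: central angle 1.5432 rad, distance 2681.1 km.
Total: 3362.8 + 2929.0 + 2681.1 ≈ 8973 km.

8973 km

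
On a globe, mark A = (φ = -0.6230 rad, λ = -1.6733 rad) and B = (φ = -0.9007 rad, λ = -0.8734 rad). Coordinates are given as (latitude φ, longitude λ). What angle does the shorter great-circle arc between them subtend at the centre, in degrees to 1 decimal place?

36.0°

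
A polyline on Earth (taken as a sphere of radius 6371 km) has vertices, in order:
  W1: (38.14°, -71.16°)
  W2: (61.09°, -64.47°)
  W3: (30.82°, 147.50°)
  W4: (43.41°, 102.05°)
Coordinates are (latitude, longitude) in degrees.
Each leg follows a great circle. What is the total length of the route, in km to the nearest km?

Leg W1→W2: central angle 0.4071 rad, distance 2593.9 km.
Leg W2→W3: central angle 1.4743 rad, distance 9393.1 km.
Leg W3→W4: central angle 0.6604 rad, distance 4207.4 km.
Total: 2593.9 + 9393.1 + 4207.4 ≈ 16194 km.

16194 km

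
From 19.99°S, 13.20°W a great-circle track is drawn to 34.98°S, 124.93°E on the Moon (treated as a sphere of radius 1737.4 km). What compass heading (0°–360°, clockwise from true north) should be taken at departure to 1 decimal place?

143.8°

With φ₁ = -0.3489, φ₂ = -0.6105, Δλ = 2.4108 rad, the forward-azimuth formula gives
θ = atan2( sin Δλ cos φ₂ , cos φ₁ sin φ₂ − sin φ₁ cos φ₂ cos Δλ ) = atan2(0.5469, -0.7473) = 143.80°.
So the initial bearing is 143.8°.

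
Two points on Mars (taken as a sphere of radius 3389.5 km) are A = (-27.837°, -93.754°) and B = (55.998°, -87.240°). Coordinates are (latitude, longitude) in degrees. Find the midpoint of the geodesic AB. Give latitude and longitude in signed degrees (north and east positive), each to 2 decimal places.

The central angle between A and B is δ = 1.4664 rad.
With f = 0.5, the slerp weights are sin((1−f)δ)/sin δ = 0.6729 and sin(fδ)/sin δ = 0.6729.
Weighted sum of the unit vectors: (0.6729)·(-0.0579,-0.8824,-0.4670) + (0.6729)·(0.0269,-0.5586,0.8290) = (-0.0208, -0.9696, 0.2436).
Converting back: φ = atan2(z, √(x²+y²)) = 14.10°, λ = atan2(y, x) = -91.23°.

14.10°, -91.23°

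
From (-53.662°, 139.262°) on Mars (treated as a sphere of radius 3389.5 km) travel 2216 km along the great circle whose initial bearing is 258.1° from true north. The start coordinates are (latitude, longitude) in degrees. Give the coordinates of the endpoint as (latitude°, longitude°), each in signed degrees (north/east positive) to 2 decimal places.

Angular distance δ = d/R = 2216/3389.5 = 0.65378 rad; initial bearing θ = 4.5047 rad.
sin φ₂ = sin φ₁ cos δ + cos φ₁ sin δ cos θ = (-0.8055)(0.7938) + (0.5925)(0.6082)(-0.2062) = -0.7137, so φ₂ = -45.54°.
Δλ = atan2(sin θ sin δ cos φ₁, cos δ − sin φ₁ sin φ₂) = atan2(-0.3526, 0.2188) = -58.176°.
λ₂ = 139.262° − 58.176° = 81.09°.

-45.54°, 81.09°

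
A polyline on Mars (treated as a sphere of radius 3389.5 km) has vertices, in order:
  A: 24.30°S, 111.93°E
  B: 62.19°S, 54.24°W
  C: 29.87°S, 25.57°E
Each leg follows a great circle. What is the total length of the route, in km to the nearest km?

8992 km

Leg A→B: central angle 1.6197 rad, distance 5490.0 km.
Leg B→C: central angle 1.0332 rad, distance 3502.0 km.
Total: 5490.0 + 3502.0 ≈ 8992 km.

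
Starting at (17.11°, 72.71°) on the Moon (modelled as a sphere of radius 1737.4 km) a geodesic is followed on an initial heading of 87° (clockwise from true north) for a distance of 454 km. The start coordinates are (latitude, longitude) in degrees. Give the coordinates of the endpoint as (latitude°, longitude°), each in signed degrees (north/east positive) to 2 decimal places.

17.29°, 88.39°

Angular distance δ = d/R = 454/1737.4 = 0.26131 rad; initial bearing θ = 1.5184 rad.
sin φ₂ = sin φ₁ cos δ + cos φ₁ sin δ cos θ = (0.2942)(0.9661) + (0.9557)(0.2583)(0.0523) = 0.2971, so φ₂ = 17.29°.
Δλ = atan2(sin θ sin δ cos φ₁, cos δ − sin φ₁ sin φ₂) = atan2(0.2466, 0.8786) = 15.676°.
λ₂ = 72.710° + 15.676° = 88.39°.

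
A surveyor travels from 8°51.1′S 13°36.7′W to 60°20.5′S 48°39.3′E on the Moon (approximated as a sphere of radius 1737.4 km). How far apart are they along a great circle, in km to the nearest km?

2087 km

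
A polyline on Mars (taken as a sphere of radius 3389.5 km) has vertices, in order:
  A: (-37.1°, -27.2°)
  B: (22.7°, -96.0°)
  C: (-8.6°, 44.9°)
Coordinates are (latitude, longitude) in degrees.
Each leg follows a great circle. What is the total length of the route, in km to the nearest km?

Leg A→B: central angle 1.5375 rad, distance 5211.3 km.
Leg B→C: central angle 2.4428 rad, distance 8279.7 km.
Total: 5211.3 + 8279.7 ≈ 13491 km.

13491 km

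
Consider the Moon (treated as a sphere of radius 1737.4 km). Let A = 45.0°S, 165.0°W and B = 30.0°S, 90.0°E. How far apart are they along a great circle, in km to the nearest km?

2388 km

With latitudes φ₁ = -45.000°, φ₂ = -30.000° and longitude difference Δλ = -105.000°:
cos c = sin φ₁ sin φ₂ + cos φ₁ cos φ₂ cos Δλ = (-0.7071)(-0.5000) + (0.7071)(0.8660)(-0.2588) = 0.19506,
so c = arccos(0.19506) = 1.37448 rad.
Distance = R·c = 1737.4 × 1.3745 ≈ 2388 km.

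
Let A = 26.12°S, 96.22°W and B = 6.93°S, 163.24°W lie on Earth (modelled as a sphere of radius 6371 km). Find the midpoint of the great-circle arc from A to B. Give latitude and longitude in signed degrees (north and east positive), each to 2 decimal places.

The central angle between A and B is δ = 1.1581 rad.
With f = 0.5, the slerp weights are sin((1−f)δ)/sin δ = 0.5974 and sin(fδ)/sin δ = 0.5974.
Weighted sum of the unit vectors: (0.5974)·(-0.0973,-0.8926,-0.4403) + (0.5974)·(-0.9505,-0.2863,-0.1207) = (-0.6259, -0.7042, -0.3351).
Converting back: φ = atan2(z, √(x²+y²)) = -19.58°, λ = atan2(y, x) = -131.63°.

-19.58°, -131.63°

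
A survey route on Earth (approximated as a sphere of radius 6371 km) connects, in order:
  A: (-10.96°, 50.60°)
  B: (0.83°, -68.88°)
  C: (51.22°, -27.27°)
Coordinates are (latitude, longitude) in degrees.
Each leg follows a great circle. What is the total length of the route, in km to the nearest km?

Leg A→B: central angle 2.0781 rad, distance 13239.8 km.
Leg B→C: central angle 1.0707 rad, distance 6821.2 km.
Total: 13239.8 + 6821.2 ≈ 20061 km.

20061 km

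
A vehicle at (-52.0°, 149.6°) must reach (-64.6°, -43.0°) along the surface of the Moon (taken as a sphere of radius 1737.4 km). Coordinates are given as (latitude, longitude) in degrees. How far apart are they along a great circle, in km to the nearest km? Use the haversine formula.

In radians: φ₁ = -0.9076, φ₂ = -1.1275, Δλ = 167.400° = 2.9217 rad.
Haversine: a = sin²(Δφ/2) + cos φ₁ cos φ₂ sin²(Δλ/2) = 0.0120 + (0.6157)(0.4289)(0.9880) = 0.27294.
Central angle c = 2·arcsin(√a) = 1.09941 rad.
Distance = R·c = 1737.4 × 1.0994 ≈ 1910 km.

1910 km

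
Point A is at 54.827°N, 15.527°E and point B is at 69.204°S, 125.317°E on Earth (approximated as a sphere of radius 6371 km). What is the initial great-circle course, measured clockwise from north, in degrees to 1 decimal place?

142.8°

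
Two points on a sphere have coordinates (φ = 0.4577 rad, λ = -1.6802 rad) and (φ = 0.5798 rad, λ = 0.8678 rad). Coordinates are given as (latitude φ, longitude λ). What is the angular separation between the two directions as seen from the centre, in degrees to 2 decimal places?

With latitudes φ₁ = 26.224°, φ₂ = 33.220° and longitude difference Δλ = 145.990°:
cos c = sin φ₁ sin φ₂ + cos φ₁ cos φ₂ cos Δλ = (0.4419)(0.5479) + (0.8971)(0.8366)(-0.8289) = -0.38000,
so c = arccos(-0.38000) = 1.96059 rad.
So the angular separation is 112.33°.

112.33°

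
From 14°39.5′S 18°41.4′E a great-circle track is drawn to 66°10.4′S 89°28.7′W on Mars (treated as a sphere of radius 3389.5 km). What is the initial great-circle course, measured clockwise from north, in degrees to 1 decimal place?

202.7°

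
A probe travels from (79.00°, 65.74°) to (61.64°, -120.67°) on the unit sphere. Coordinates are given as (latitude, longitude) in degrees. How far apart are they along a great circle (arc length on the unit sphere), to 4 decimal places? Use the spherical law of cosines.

Let φ₁ = 1.3788 rad, φ₂ = 1.0758 rad, and Δλ = 3.0297 rad.
cos c = sin φ₁ sin φ₂ + cos φ₁ cos φ₂ cos Δλ = (0.9816)(0.8800) + (0.1908)(0.4750)(-0.9937) = 0.77374,
so c = arccos(0.77374) = 0.68607 rad.
On the unit sphere the arc length equals the central angle: 0.6861.

0.6861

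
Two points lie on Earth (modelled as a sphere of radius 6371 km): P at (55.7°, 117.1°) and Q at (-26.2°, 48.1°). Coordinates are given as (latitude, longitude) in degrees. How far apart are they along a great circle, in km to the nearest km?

11183 km

Let φ₁ = 0.9721 rad, φ₂ = -0.4573 rad, and Δλ = -1.2043 rad.
cos c = sin φ₁ sin φ₂ + cos φ₁ cos φ₂ cos Δλ = (0.8261)(-0.4415) + (0.5635)(0.8973)(0.3584) = -0.18353,
so c = arccos(-0.18353) = 1.75537 rad.
Distance = R·c = 6371 × 1.7554 ≈ 11183 km.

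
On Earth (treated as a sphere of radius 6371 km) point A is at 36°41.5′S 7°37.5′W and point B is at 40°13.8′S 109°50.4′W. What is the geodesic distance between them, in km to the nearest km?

8356 km

Let φ₁ = -0.6404 rad, φ₂ = -0.7021 rad, and Δλ = -1.7840 rad.
cos c = sin φ₁ sin φ₂ + cos φ₁ cos φ₂ cos Δλ = (-0.5975)(-0.6459) + (0.8019)(0.7635)(-0.2116) = 0.25638,
so c = arccos(0.25638) = 1.31152 rad.
Distance = R·c = 6371 × 1.3115 ≈ 8356 km.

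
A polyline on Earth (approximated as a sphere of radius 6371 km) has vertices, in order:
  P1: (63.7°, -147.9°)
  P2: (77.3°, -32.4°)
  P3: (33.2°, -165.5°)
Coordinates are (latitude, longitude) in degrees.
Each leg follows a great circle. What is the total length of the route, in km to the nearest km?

11066 km

Leg P1→P2: central angle 0.5870 rad, distance 3739.6 km.
Leg P2→P3: central angle 1.1500 rad, distance 7326.8 km.
Total: 3739.6 + 7326.8 ≈ 11066 km.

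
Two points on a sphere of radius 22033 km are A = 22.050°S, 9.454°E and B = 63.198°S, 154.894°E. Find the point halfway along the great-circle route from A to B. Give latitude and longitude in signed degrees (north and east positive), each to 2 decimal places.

Central angle δ = 1.5799 rad. Interpolating on the sphere with fraction f = 0.5:
P = [sin((1−f)δ)·A + sin(fδ)·B] / sin δ = 0.7103·A + 0.7103·B in Cartesian coordinates,
giving P = (0.3594, 0.2440, -0.9007), i.e. latitude -64.25°, longitude 34.18°.

-64.25°, 34.18°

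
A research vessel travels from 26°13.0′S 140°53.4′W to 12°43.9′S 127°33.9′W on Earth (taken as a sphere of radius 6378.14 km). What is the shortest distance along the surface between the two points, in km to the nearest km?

Let φ₁ = -0.4576 rad, φ₂ = -0.2222 rad, and Δλ = 0.2326 rad.
Haversine: a = sin²(Δφ/2) + cos φ₁ cos φ₂ sin²(Δλ/2) = 0.0138 + (0.8971)(0.9754)(0.0135) = 0.02556.
Central angle c = 2·arcsin(√a) = 0.32115 rad.
Distance = R·c = 6378.14 × 0.3212 ≈ 2048 km.

2048 km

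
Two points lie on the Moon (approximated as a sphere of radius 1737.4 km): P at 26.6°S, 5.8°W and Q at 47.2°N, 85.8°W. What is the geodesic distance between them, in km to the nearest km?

Let φ₁ = -0.4643 rad, φ₂ = 0.8238 rad, and Δλ = -1.3963 rad.
cos c = sin φ₁ sin φ₂ + cos φ₁ cos φ₂ cos Δλ = (-0.4478)(0.7337) + (0.8942)(0.6794)(0.1736) = -0.22304,
so c = arccos(-0.22304) = 1.79573 rad.
Distance = R·c = 1737.4 × 1.7957 ≈ 3120 km.

3120 km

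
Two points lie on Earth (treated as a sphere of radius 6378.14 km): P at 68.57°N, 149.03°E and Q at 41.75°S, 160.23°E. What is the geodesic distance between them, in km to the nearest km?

With latitudes φ₁ = 68.570°, φ₂ = -41.750° and longitude difference Δλ = 11.200°:
cos c = sin φ₁ sin φ₂ + cos φ₁ cos φ₂ cos Δλ = (0.9309)(-0.6659) + (0.3654)(0.7461)(0.9810) = -0.35245,
so c = arccos(-0.35245) = 1.93099 rad.
Distance = R·c = 6378.14 × 1.9310 ≈ 12316 km.

12316 km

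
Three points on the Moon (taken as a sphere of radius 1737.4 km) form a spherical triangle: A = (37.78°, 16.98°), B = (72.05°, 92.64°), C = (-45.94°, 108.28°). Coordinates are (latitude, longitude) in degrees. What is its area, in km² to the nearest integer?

4493867 km²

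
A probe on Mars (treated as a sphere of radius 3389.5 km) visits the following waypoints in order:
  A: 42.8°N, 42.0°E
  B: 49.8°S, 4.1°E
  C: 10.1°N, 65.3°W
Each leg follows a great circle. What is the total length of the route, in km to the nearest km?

10838 km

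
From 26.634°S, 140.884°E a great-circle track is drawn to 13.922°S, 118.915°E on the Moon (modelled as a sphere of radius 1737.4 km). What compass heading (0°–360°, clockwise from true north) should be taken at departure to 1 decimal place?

297.4°

Δλ = -21.969° = -0.3834 rad.
y = sin Δλ · cos φ₂ = (-0.3741)(0.9706) = -0.3631
x = cos φ₁ sin φ₂ − sin φ₁ cos φ₂ cos Δλ = (0.8939)(-0.2406) − (-0.4483)(0.9706)(0.9274) = 0.1885
θ = atan2(y, x) = -62.57°; adding 360° gives 297.4°.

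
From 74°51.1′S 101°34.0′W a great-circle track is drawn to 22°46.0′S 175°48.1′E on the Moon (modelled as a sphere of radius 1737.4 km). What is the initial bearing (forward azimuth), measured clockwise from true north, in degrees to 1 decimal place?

With φ₁ = -1.3064, φ₂ = -0.3974, Δλ = -1.4422 rad, the forward-azimuth formula gives
θ = atan2( sin Δλ cos φ₂ , cos φ₁ sin φ₂ − sin φ₁ cos φ₂ cos Δλ ) = atan2(-0.9145, 0.0130) = -89.18°.
Adding 360° brings this into [0°, 360°): 270.8°.

270.8°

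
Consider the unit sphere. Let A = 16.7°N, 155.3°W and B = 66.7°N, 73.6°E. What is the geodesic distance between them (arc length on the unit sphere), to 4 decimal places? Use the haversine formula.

1.5559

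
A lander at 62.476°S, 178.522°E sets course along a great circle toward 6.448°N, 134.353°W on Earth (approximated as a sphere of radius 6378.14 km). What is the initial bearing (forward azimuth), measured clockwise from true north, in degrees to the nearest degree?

48°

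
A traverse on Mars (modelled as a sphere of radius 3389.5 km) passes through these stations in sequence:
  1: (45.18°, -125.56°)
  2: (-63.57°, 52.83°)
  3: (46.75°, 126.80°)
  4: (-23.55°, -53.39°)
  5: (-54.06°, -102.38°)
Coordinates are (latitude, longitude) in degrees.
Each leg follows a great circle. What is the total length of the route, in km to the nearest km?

Leg 1→2: central angle 2.8202 rad, distance 9559.2 km.
Leg 2→3: central angle 2.1749 rad, distance 7371.8 km.
Leg 3→4: central angle 2.7367 rad, distance 9275.9 km.
Leg 4→5: central angle 0.8277 rad, distance 2805.6 km.
Total: 9559.2 + 7371.8 + 9275.9 + 2805.6 ≈ 29013 km.

29013 km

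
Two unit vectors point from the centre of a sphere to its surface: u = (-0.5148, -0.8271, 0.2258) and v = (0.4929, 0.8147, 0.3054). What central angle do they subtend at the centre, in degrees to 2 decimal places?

149.16°

u·v = -0.8586; |u| = 1.0000, |v| = 1.0000.
cos θ = (u·v)/(|u||v|) = -0.8586, so θ = 149.16°.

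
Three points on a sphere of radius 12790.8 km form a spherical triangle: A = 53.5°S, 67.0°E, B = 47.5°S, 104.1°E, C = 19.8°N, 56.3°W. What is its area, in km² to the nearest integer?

60913261 km²

Side lengths (central angles): a = 2.5841, b = 2.1890, c = 0.4198 rad; semiperimeter s = 2.5964.
By l'Huilier's theorem, tan(E/4) = √[tan(s/2) tan((s−a)/2) tan((s−b)/2) tan((s−c)/2)], giving spherical excess E = 0.3723 rad.
Area = E·R² = 0.3723 × (12790.8)² ≈ 60913261 km².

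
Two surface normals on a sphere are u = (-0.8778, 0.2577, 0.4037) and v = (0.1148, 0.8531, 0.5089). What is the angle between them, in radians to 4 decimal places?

1.2403 rad

u·v = 0.3245; |u| = 1.0000, |v| = 1.0000.
cos θ = (u·v)/(|u||v|) = 0.3245, so θ = 1.2403 rad.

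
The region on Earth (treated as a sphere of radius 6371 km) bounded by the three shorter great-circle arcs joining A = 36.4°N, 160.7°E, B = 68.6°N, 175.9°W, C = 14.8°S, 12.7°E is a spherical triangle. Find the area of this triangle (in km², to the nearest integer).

52841766 km²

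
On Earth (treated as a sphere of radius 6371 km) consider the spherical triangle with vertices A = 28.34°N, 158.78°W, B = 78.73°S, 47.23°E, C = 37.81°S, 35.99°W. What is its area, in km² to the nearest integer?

83245483 km²

Side lengths (central angles): a = 0.9028, b = 2.3018, c = 2.2397 rad; semiperimeter s = 2.7221.
By l'Huilier's theorem, tan(E/4) = √[tan(s/2) tan((s−a)/2) tan((s−b)/2) tan((s−c)/2)], giving spherical excess E = 2.0509 rad.
Area = E·R² = 2.0509 × (6371)² ≈ 83245483 km².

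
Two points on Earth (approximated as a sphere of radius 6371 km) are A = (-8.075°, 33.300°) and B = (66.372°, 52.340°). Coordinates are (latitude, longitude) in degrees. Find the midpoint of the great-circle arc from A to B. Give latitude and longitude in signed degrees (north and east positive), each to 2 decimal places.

29.43°, 38.76°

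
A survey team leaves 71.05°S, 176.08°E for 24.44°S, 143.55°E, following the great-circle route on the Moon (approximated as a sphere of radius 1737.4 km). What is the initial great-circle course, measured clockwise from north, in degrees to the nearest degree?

320°

Δλ = -32.530° = -0.5678 rad.
y = sin Δλ · cos φ₂ = (-0.5377)(0.9104) = -0.4896
x = cos φ₁ sin φ₂ − sin φ₁ cos φ₂ cos Δλ = (0.3247)(-0.4137) − (-0.9458)(0.9104)(0.8431) = 0.5916
θ = atan2(y, x) = -39.61°; adding 360° gives 320°.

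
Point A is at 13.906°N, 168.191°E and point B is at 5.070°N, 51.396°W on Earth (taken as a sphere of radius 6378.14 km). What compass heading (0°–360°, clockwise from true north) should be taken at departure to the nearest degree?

With φ₁ = 0.2427, φ₂ = 0.0885, Δλ = 2.4507 rad, the forward-azimuth formula gives
θ = atan2( sin Δλ cos φ₂ , cos φ₁ sin φ₂ − sin φ₁ cos φ₂ cos Δλ ) = atan2(0.6348, 0.2703) = 66.94°.
So the initial bearing is 67°.

67°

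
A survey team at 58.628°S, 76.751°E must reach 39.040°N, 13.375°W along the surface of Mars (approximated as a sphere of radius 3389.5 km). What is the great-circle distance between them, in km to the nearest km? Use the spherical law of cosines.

7252 km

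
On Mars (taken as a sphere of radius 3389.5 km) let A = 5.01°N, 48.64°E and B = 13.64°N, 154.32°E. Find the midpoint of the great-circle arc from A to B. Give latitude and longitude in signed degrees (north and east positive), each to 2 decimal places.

The central angle between A and B is δ = 1.8142 rad.
With f = 0.5, the slerp weights are sin((1−f)δ)/sin δ = 0.8117 and sin(fδ)/sin δ = 0.8117.
Weighted sum of the unit vectors: (0.8117)·(0.6583,0.7477,0.0873) + (0.8117)·(-0.8758,0.4211,0.2358) = (-0.1766, 0.9487, 0.2623).
Converting back: φ = atan2(z, √(x²+y²)) = 15.21°, λ = atan2(y, x) = 100.54°.

15.21°, 100.54°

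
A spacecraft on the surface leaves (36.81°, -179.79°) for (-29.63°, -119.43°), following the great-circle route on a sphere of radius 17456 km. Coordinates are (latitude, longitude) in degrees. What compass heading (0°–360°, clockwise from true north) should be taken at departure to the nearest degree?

131°

Δλ = 60.360° = 1.0535 rad.
y = sin Δλ · cos φ₂ = (0.8691)(0.8692) = 0.7555
x = cos φ₁ sin φ₂ − sin φ₁ cos φ₂ cos Δλ = (0.8006)(-0.4944) − (0.5992)(0.8692)(0.4945) = -0.6534
θ = atan2(y, x) = 130.86°, so the bearing is 131°.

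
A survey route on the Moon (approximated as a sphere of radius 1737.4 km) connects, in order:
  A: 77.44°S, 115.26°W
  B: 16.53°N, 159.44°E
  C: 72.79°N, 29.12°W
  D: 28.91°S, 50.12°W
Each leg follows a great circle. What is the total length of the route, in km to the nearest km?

Leg A→B: central angle 1.8345 rad, distance 3187.2 km.
Leg B→C: central angle 1.5795 rad, distance 2744.2 km.
Leg C→D: central angle 1.7926 rad, distance 3114.5 km.
Total: 3187.2 + 2744.2 + 3114.5 ≈ 9046 km.

9046 km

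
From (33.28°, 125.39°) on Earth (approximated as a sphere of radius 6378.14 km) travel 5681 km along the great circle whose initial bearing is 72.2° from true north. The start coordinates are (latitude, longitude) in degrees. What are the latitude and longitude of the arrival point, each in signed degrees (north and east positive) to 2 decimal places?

32.94°, -172.71°

Angular distance δ = d/R = 5681/6378.14 = 0.89070 rad; initial bearing θ = 1.2601 rad.
sin φ₂ = sin φ₁ cos δ + cos φ₁ sin δ cos θ = (0.5487)(0.6289) + (0.8360)(0.7775)(0.3057) = 0.5438, so φ₂ = 32.94°.
Δλ = atan2(sin θ sin δ cos φ₁, cos δ − sin φ₁ sin φ₂) = atan2(0.6189, 0.3305) = 61.898°.
λ₂ = 125.390° + 61.898° = 187.29° → -172.71° after wrapping to (−180°, 180°].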